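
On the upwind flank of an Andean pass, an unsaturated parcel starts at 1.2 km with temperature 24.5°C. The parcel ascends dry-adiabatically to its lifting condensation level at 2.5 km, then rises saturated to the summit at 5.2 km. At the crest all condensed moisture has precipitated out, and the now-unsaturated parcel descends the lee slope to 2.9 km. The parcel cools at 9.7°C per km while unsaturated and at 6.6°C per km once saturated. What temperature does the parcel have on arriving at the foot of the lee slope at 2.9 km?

16.38°C

Dry to 2500 m: -9.7 × 1.3 km = -12.61°C, so T = 11.89°C.
Saturated to 5200 m: -6.6 × 2.7 km = -17.82°C, so T = -5.93°C.
Dry descent to 2900 m: +9.7 × 2.3 km = +22.31°C, so T = 16.38°C.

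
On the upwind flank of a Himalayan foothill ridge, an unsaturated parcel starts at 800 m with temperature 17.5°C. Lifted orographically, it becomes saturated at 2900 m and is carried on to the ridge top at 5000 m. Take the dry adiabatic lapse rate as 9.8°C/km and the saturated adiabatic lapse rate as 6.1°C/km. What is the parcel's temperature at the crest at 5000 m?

From 800 m to 2900 m (dry): cools by 9.8 × 2.1 = 20.58°C, giving -3.08°C.
From 2900 m to 5000 m (saturated): cools by 6.1 × 2.1 = 12.81°C, giving -15.89°C.

-15.89°C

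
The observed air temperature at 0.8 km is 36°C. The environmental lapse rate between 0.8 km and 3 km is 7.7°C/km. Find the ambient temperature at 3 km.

19.06°C

800–3000 m, environmental: Δz = 2.2 km ⇒ ΔT = -16.94°C; T = 19.06°C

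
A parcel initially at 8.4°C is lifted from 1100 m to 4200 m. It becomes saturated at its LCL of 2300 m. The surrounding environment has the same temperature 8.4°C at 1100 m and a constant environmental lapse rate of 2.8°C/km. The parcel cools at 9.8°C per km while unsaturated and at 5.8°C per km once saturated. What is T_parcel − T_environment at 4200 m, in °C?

-14.1°C (parcel cooler than environment)

Parcel:
  Dry to 2300 m: -9.8 × 1.2 km = -11.76°C, so T = -3.36°C.
  Saturated to 4200 m: -5.8 × 1.9 km = -11.02°C, so T = -14.38°C.
Environment:
  Environment to 4200 m: -2.8 × 3.1 km = -8.68°C, so T = -0.28°C.
T_parcel − T_env = -14.38 − (-0.28) = -14.1°C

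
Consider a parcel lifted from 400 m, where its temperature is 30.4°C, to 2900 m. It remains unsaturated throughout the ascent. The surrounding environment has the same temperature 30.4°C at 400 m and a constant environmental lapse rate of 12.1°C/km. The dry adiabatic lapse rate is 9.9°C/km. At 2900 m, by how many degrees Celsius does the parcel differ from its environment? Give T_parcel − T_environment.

Parcel:
  400–2900 m, dry: Δz = 2.5 km ⇒ ΔT = -24.75°C; T = 5.65°C
Environment:
  400–2900 m, environment: Δz = 2.5 km ⇒ ΔT = -30.25°C; T = 0.15°C
T_parcel − T_env = 5.65 − 0.15 = +5.5°C

+5.5°C (parcel warmer than environment)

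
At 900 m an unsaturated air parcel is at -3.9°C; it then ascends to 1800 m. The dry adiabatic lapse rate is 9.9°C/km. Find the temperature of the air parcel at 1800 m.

-12.81°C

900 → 1800 m (dry adiabatic, 9.9°C/km): ΔT = -9.9 × 0.9 = -8.91°C → T = -12.81°C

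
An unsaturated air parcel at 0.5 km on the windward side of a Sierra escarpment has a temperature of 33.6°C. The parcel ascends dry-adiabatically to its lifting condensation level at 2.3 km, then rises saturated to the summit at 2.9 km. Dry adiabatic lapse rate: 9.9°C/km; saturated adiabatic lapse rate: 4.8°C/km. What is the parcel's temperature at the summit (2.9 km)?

500 → 2300 m (dry, 9.9°C/km): ΔT = -9.9 × 1.8 = -17.82°C → T = 15.78°C
2300 → 2900 m (saturated, 4.8°C/km): ΔT = -4.8 × 0.6 = -2.88°C → T = 12.9°C

12.9°C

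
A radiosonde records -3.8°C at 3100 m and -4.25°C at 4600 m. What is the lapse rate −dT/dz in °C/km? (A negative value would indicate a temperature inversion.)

Γ = −ΔT/Δz = (-3.8 − (-4.25)) / (4600 − 3100) m
  = 0.45°C / 1.5 km = 0.3°C/km

0.3°C/km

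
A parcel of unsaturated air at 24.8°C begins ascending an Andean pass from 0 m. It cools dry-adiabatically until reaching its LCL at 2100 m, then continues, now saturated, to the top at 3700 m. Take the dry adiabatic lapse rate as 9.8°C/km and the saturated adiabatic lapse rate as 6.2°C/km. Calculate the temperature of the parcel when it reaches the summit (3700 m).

Dry to 2100 m: -9.8 × 2.1 km = -20.58°C, so T = 4.22°C.
Saturated to 3700 m: -6.2 × 1.6 km = -9.92°C, so T = -5.7°C.

-5.7°C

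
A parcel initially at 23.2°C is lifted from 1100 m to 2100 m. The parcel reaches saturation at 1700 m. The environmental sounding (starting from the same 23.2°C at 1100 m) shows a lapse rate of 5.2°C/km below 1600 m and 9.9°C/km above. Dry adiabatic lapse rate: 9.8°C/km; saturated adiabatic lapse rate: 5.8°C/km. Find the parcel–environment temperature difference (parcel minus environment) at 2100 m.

Parcel:
  1100 → 1700 m (dry, 9.8°C/km): ΔT = -9.8 × 0.6 = -5.88°C → T = 17.32°C
  1700 → 2100 m (saturated, 5.8°C/km): ΔT = -5.8 × 0.4 = -2.32°C → T = 15°C
Environment:
  1100 → 1600 m (environment, lower layer, 5.2°C/km): ΔT = -5.2 × 0.5 = -2.6°C → T = 20.6°C
  1600 → 2100 m (environment, upper layer, 9.9°C/km): ΔT = -9.9 × 0.5 = -4.95°C → T = 15.65°C
T_parcel − T_env = 15 − 15.65 = -0.65°C

-0.65°C (parcel cooler than environment)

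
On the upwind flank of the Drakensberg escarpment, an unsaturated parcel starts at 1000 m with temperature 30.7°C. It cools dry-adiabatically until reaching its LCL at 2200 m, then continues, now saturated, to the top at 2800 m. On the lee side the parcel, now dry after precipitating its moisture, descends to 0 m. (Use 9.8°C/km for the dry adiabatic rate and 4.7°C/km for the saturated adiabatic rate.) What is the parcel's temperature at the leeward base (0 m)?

Dry to 2200 m: -9.8 × 1.2 km = -11.76°C, so T = 18.94°C.
Saturated to 2800 m: -4.7 × 0.6 km = -2.82°C, so T = 16.12°C.
Dry descent to 0 m: +9.8 × 2.8 km = +27.44°C, so T = 43.56°C.

43.56°C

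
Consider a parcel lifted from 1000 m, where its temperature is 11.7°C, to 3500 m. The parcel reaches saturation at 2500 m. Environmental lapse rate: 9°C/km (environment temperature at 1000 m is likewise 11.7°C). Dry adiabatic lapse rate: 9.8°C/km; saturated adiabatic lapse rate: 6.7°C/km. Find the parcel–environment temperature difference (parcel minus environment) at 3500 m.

Parcel:
  Dry to 2500 m: -9.8 × 1.5 km = -14.7°C, so T = -3°C.
  Saturated to 3500 m: -6.7 × 1 km = -6.7°C, so T = -9.7°C.
Environment:
  Environment to 3500 m: -9 × 2.5 km = -22.5°C, so T = -10.8°C.
T_parcel − T_env = -9.7 − (-10.8) = +1.1°C

+1.1°C (parcel warmer than environment)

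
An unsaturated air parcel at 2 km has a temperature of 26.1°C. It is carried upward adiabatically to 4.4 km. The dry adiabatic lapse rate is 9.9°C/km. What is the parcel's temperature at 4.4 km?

2000–4400 m, dry adiabatic: Δz = 2.4 km ⇒ ΔT = -23.76°C; T = 2.34°C

2.34°C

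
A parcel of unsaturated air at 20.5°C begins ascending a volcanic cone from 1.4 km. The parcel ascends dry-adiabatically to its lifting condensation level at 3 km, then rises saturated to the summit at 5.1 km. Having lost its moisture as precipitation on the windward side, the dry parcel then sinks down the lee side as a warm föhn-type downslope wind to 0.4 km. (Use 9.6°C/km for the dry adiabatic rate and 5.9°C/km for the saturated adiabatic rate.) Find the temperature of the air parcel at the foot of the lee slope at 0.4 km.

37.87°C

1400–3000 m, dry: Δz = 1.6 km ⇒ ΔT = -15.36°C; T = 5.14°C
3000–5100 m, saturated: Δz = 2.1 km ⇒ ΔT = -12.39°C; T = -7.25°C
5100–400 m, dry descent: Δz = 4.7 km ⇒ ΔT = +45.12°C; T = 37.87°C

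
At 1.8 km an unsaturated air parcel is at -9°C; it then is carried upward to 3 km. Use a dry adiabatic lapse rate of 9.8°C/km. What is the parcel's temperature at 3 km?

Dry adiabatic to 3000 m: -9.8 × 1.2 km = -11.76°C, so T = -20.76°C.

-20.76°C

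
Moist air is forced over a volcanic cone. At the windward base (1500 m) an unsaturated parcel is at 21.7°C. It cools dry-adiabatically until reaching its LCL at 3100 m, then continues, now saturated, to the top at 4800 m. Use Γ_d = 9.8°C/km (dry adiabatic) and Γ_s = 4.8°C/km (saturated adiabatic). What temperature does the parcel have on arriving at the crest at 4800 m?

1500 → 3100 m (dry, 9.8°C/km): ΔT = -9.8 × 1.6 = -15.68°C → T = 6.02°C
3100 → 4800 m (saturated, 4.8°C/km): ΔT = -4.8 × 1.7 = -8.16°C → T = -2.14°C

-2.14°C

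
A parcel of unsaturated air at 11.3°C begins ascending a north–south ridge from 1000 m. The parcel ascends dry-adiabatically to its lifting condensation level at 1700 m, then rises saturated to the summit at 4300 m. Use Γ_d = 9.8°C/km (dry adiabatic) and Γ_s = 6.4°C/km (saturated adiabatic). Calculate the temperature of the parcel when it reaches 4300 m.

-12.2°C

From 1000 m to 1700 m (dry): cools by 9.8 × 0.7 = 6.86°C, giving 4.44°C.
From 1700 m to 4300 m (saturated): cools by 6.4 × 2.6 = 16.64°C, giving -12.2°C.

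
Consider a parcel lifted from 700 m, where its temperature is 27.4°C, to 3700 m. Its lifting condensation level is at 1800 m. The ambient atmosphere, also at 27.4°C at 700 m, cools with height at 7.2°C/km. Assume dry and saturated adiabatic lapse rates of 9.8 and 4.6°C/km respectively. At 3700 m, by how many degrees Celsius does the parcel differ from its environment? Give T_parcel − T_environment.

+2.08°C (parcel warmer than environment)

Parcel:
  Dry to 1800 m: -9.8 × 1.1 km = -10.78°C, so T = 16.62°C.
  Saturated to 3700 m: -4.6 × 1.9 km = -8.74°C, so T = 7.88°C.
Environment:
  Environment to 3700 m: -7.2 × 3 km = -21.6°C, so T = 5.8°C.
T_parcel − T_env = 7.88 − 5.8 = +2.08°C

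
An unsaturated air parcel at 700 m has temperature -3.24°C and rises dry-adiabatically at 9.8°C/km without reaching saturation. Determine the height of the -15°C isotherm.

1900 m

Height above start = (-3.24 − (-15)) / 9.8 = 1.2 km
Altitude = 700 m + 1200 m = 1900 m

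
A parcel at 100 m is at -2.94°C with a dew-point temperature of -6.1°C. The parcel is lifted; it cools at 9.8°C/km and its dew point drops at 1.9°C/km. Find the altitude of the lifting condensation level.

500 m

T and T_d converge at 9.8 − 1.9 = 7.9°C per km
Height above start = (-2.94 − (-6.1)) / 7.9 = 0.4 km
LCL altitude = 100 m + 400 m = 500 m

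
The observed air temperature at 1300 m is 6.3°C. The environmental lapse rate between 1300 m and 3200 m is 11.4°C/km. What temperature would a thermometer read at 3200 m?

1300 → 3200 m (environmental, 11.4°C/km): ΔT = -11.4 × 1.9 = -21.66°C → T = -15.36°C

-15.36°C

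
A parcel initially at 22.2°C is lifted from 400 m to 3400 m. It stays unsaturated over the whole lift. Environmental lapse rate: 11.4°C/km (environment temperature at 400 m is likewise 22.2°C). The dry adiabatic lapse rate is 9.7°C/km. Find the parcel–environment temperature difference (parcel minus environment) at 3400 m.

+5.1°C (parcel warmer than environment)

Parcel:
  400–3400 m, dry: Δz = 3 km ⇒ ΔT = -29.1°C; T = -6.9°C
Environment:
  400–3400 m, environment: Δz = 3 km ⇒ ΔT = -34.2°C; T = -12°C
T_parcel − T_env = -6.9 − (-12) = +5.1°C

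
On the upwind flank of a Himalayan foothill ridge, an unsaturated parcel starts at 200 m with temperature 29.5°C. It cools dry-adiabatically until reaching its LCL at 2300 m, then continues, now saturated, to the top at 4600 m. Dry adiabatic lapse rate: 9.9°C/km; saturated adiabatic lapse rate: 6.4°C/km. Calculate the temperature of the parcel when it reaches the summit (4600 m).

-6.01°C

200–2300 m, dry: Δz = 2.1 km ⇒ ΔT = -20.79°C; T = 8.71°C
2300–4600 m, saturated: Δz = 2.3 km ⇒ ΔT = -14.72°C; T = -6.01°C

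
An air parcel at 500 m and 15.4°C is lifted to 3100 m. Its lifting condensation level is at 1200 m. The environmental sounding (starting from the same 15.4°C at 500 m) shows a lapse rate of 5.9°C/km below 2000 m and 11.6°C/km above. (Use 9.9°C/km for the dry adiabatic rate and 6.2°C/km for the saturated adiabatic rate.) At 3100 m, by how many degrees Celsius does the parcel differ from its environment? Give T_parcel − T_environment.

Parcel:
  From 500 m to 1200 m (dry): cools by 9.9 × 0.7 = 6.93°C, giving 8.47°C.
  From 1200 m to 3100 m (saturated): cools by 6.2 × 1.9 = 11.78°C, giving -3.31°C.
Environment:
  From 500 m to 2000 m (environment, lower layer): cools by 5.9 × 1.5 = 8.85°C, giving 6.55°C.
  From 2000 m to 3100 m (environment, upper layer): cools by 11.6 × 1.1 = 12.76°C, giving -6.21°C.
T_parcel − T_env = -3.31 − (-6.21) = +2.9°C

+2.9°C (parcel warmer than environment)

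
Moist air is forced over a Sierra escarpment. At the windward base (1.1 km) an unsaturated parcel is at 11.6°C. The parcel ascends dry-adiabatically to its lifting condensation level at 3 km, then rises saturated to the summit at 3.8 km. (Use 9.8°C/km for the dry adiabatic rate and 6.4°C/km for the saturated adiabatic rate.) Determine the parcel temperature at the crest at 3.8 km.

1100 → 3000 m (dry, 9.8°C/km): ΔT = -9.8 × 1.9 = -18.62°C → T = -7.02°C
3000 → 3800 m (saturated, 6.4°C/km): ΔT = -6.4 × 0.8 = -5.12°C → T = -12.14°C

-12.14°C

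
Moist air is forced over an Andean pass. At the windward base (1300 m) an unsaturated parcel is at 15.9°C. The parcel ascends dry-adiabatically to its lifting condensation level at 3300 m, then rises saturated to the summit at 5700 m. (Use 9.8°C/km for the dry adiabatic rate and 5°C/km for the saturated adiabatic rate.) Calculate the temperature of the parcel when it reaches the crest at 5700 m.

From 1300 m to 3300 m (dry): cools by 9.8 × 2 = 19.6°C, giving -3.7°C.
From 3300 m to 5700 m (saturated): cools by 5 × 2.4 = 12°C, giving -15.7°C.

-15.7°C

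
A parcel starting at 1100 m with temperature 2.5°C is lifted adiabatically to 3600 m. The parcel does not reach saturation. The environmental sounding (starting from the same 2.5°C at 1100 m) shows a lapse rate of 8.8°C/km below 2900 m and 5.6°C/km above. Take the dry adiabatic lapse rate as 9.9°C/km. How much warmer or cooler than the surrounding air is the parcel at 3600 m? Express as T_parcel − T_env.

Parcel:
  From 1100 m to 3600 m (dry): cools by 9.9 × 2.5 = 24.75°C, giving -22.25°C.
Environment:
  From 1100 m to 2900 m (environment, lower layer): cools by 8.8 × 1.8 = 15.84°C, giving -13.34°C.
  From 2900 m to 3600 m (environment, upper layer): cools by 5.6 × 0.7 = 3.92°C, giving -17.26°C.
T_parcel − T_env = -22.25 − (-17.26) = -4.99°C

-4.99°C (parcel cooler than environment)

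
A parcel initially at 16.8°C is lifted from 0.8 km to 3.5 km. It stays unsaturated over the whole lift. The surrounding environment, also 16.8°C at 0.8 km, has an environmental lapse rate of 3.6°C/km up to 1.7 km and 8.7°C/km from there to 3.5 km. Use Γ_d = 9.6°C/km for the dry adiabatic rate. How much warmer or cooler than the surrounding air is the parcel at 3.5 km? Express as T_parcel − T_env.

Parcel:
  Dry to 3500 m: -9.6 × 2.7 km = -25.92°C, so T = -9.12°C.
Environment:
  Environment, lower layer to 1700 m: -3.6 × 0.9 km = -3.24°C, so T = 13.56°C.
  Environment, upper layer to 3500 m: -8.7 × 1.8 km = -15.66°C, so T = -2.1°C.
T_parcel − T_env = -9.12 − (-2.1) = -7.02°C

-7.02°C (parcel cooler than environment)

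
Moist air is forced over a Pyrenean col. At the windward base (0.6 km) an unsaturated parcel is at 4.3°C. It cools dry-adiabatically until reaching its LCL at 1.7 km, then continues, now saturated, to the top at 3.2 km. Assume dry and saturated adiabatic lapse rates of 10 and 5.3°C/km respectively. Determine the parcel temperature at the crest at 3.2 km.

-14.65°C

600–1700 m, dry: Δz = 1.1 km ⇒ ΔT = -11°C; T = -6.7°C
1700–3200 m, saturated: Δz = 1.5 km ⇒ ΔT = -7.95°C; T = -14.65°C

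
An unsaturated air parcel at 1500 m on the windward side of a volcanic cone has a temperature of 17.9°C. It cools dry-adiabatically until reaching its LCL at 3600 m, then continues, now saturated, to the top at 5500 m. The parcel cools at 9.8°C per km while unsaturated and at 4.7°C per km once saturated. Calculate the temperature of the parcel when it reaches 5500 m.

Dry to 3600 m: -9.8 × 2.1 km = -20.58°C, so T = -2.68°C.
Saturated to 5500 m: -4.7 × 1.9 km = -8.93°C, so T = -11.61°C.

-11.61°C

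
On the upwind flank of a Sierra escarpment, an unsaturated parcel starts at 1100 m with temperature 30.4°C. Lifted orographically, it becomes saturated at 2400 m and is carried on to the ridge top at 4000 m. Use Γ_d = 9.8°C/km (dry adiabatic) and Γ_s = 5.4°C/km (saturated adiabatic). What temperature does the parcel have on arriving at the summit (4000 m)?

From 1100 m to 2400 m (dry): cools by 9.8 × 1.3 = 12.74°C, giving 17.66°C.
From 2400 m to 4000 m (saturated): cools by 5.4 × 1.6 = 8.64°C, giving 9.02°C.

9.02°C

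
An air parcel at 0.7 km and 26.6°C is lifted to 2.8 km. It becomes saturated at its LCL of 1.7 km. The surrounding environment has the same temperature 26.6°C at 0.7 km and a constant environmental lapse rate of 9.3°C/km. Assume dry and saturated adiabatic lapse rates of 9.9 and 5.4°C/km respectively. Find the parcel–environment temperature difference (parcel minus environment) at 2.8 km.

Parcel:
  Dry to 1700 m: -9.9 × 1 km = -9.9°C, so T = 16.7°C.
  Saturated to 2800 m: -5.4 × 1.1 km = -5.94°C, so T = 10.76°C.
Environment:
  Environment to 2800 m: -9.3 × 2.1 km = -19.53°C, so T = 7.07°C.
T_parcel − T_env = 10.76 − 7.07 = +3.69°C

+3.69°C (parcel warmer than environment)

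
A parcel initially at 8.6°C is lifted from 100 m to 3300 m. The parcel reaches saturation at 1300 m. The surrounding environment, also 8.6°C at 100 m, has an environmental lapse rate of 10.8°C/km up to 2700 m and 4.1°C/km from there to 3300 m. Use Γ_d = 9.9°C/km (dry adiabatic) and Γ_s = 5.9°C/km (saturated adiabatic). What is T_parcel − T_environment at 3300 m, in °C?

Parcel:
  From 100 m to 1300 m (dry): cools by 9.9 × 1.2 = 11.88°C, giving -3.28°C.
  From 1300 m to 3300 m (saturated): cools by 5.9 × 2 = 11.8°C, giving -15.08°C.
Environment:
  From 100 m to 2700 m (environment, lower layer): cools by 10.8 × 2.6 = 28.08°C, giving -19.48°C.
  From 2700 m to 3300 m (environment, upper layer): cools by 4.1 × 0.6 = 2.46°C, giving -21.94°C.
T_parcel − T_env = -15.08 − (-21.94) = +6.86°C

+6.86°C (parcel warmer than environment)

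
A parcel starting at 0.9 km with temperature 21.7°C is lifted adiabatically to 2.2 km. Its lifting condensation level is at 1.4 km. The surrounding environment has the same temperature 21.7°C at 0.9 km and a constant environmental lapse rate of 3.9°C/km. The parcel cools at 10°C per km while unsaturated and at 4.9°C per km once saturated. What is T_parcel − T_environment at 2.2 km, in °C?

Parcel:
  900–1400 m, dry: Δz = 0.5 km ⇒ ΔT = -5°C; T = 16.7°C
  1400–2200 m, saturated: Δz = 0.8 km ⇒ ΔT = -3.92°C; T = 12.78°C
Environment:
  900–2200 m, environment: Δz = 1.3 km ⇒ ΔT = -5.07°C; T = 16.63°C
T_parcel − T_env = 12.78 − 16.63 = -3.85°C

-3.85°C (parcel cooler than environment)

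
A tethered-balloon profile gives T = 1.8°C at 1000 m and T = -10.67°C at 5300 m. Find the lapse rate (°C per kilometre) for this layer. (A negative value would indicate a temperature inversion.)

Γ = −ΔT/Δz = (1.8 − (-10.67)) / (5300 − 1000) m
  = 12.47°C / 4.3 km = 2.9°C/km

2.9°C/km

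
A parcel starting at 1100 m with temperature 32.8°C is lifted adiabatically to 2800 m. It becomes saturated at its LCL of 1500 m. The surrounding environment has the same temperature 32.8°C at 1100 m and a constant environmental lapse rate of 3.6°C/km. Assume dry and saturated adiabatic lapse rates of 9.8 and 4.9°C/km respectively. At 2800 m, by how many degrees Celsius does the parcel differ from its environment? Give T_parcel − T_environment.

-4.17°C (parcel cooler than environment)

Parcel:
  1100–1500 m, dry: Δz = 0.4 km ⇒ ΔT = -3.92°C; T = 28.88°C
  1500–2800 m, saturated: Δz = 1.3 km ⇒ ΔT = -6.37°C; T = 22.51°C
Environment:
  1100–2800 m, environment: Δz = 1.7 km ⇒ ΔT = -6.12°C; T = 26.68°C
T_parcel − T_env = 22.51 − 26.68 = -4.17°C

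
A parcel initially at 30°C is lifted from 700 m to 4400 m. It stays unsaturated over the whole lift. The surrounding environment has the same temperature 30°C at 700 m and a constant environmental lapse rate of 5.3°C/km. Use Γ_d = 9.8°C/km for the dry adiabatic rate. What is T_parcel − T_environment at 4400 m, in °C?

-16.65°C (parcel cooler than environment)

Parcel:
  Dry to 4400 m: -9.8 × 3.7 km = -36.26°C, so T = -6.26°C.
Environment:
  Environment to 4400 m: -5.3 × 3.7 km = -19.61°C, so T = 10.39°C.
T_parcel − T_env = -6.26 − 10.39 = -16.65°C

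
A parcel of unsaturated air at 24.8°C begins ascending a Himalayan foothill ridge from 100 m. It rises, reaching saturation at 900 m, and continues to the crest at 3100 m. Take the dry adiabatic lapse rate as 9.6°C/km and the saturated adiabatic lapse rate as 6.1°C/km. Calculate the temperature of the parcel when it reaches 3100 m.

From 100 m to 900 m (dry): cools by 9.6 × 0.8 = 7.68°C, giving 17.12°C.
From 900 m to 3100 m (saturated): cools by 6.1 × 2.2 = 13.42°C, giving 3.7°C.

3.7°C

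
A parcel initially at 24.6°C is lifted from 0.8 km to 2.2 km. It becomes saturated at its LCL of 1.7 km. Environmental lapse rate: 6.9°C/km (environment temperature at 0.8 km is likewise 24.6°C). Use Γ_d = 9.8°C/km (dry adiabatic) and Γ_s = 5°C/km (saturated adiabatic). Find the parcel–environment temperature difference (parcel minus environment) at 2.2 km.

Parcel:
  From 800 m to 1700 m (dry): cools by 9.8 × 0.9 = 8.82°C, giving 15.78°C.
  From 1700 m to 2200 m (saturated): cools by 5 × 0.5 = 2.5°C, giving 13.28°C.
Environment:
  From 800 m to 2200 m (environment): cools by 6.9 × 1.4 = 9.66°C, giving 14.94°C.
T_parcel − T_env = 13.28 − 14.94 = -1.66°C

-1.66°C (parcel cooler than environment)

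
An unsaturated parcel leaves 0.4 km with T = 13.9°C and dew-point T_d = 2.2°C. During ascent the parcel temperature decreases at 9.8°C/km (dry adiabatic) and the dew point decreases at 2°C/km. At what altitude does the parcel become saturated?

1.9 km

T and T_d converge at 9.8 − 2 = 7.8°C per km
Height above start = (13.9 − 2.2) / 7.8 = 1.5 km
LCL altitude = 400 m + 1500 m = 1900 m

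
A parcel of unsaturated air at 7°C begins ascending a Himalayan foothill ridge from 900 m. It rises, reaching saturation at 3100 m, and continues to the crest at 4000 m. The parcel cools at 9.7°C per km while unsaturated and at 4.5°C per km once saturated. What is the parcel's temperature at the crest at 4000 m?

-18.39°C

900 → 3100 m (dry, 9.7°C/km): ΔT = -9.7 × 2.2 = -21.34°C → T = -14.34°C
3100 → 4000 m (saturated, 4.5°C/km): ΔT = -4.5 × 0.9 = -4.05°C → T = -18.39°C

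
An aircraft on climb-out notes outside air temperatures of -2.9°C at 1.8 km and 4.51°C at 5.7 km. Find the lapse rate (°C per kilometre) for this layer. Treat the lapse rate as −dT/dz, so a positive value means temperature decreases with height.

Γ = −ΔT/Δz = (-2.9 − 4.51) / (5700 − 1800) m
  = -7.41°C / 3.9 km = -1.9°C/km

-1.9°C/km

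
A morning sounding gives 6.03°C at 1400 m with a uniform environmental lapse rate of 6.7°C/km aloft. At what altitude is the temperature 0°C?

Height above start = (6.03 − 0) / 6.7 = 0.9 km
Altitude = 1400 m + 900 m = 2300 m

2300 m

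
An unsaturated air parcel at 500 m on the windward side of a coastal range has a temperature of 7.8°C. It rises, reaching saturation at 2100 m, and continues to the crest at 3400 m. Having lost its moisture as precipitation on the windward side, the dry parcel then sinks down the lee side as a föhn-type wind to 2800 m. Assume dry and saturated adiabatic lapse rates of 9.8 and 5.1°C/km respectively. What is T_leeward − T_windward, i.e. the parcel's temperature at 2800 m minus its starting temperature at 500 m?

From 500 m to 2100 m (dry): cools by 9.8 × 1.6 = 15.68°C, giving -7.88°C.
From 2100 m to 3400 m (saturated): cools by 5.1 × 1.3 = 6.63°C, giving -14.51°C.
From 3400 m to 2800 m (dry descent): warms by 9.8 × 0.6 = 5.88°C, giving -8.63°C.
Net change vs windward start: -8.63 − 7.8 = -16.43°C

-16.43°C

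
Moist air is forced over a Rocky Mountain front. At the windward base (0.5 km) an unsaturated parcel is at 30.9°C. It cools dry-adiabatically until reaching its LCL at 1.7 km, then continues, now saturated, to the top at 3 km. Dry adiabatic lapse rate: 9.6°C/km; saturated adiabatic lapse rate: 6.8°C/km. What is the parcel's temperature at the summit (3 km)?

Dry to 1700 m: -9.6 × 1.2 km = -11.52°C, so T = 19.38°C.
Saturated to 3000 m: -6.8 × 1.3 km = -8.84°C, so T = 10.54°C.

10.54°C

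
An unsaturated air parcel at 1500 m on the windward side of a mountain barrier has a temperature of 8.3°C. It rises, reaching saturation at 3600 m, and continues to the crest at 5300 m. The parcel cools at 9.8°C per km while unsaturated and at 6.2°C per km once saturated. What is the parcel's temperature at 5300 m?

From 1500 m to 3600 m (dry): cools by 9.8 × 2.1 = 20.58°C, giving -12.28°C.
From 3600 m to 5300 m (saturated): cools by 6.2 × 1.7 = 10.54°C, giving -22.82°C.

-22.82°C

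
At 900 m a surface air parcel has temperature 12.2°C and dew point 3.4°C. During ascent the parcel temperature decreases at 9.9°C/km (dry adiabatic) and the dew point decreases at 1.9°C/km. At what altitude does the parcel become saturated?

T and T_d converge at 9.9 − 1.9 = 8°C per km
Height above start = (12.2 − 3.4) / 8 = 1.1 km
LCL altitude = 900 m + 1100 m = 2000 m

2000 m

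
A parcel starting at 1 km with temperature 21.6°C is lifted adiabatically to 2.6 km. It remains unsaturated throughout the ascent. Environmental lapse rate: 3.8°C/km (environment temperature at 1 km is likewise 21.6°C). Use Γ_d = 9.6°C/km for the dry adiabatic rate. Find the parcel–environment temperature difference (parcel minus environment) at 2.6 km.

-9.28°C (parcel cooler than environment)

Parcel:
  1000–2600 m, dry: Δz = 1.6 km ⇒ ΔT = -15.36°C; T = 6.24°C
Environment:
  1000–2600 m, environment: Δz = 1.6 km ⇒ ΔT = -6.08°C; T = 15.52°C
T_parcel − T_env = 6.24 − 15.52 = -9.28°C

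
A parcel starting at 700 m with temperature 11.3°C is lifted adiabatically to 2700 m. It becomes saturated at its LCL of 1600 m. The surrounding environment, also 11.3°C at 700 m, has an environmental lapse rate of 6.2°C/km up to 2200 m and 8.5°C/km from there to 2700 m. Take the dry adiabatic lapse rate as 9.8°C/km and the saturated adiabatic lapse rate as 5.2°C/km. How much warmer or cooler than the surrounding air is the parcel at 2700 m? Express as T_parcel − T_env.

-0.99°C (parcel cooler than environment)

Parcel:
  700 → 1600 m (dry, 9.8°C/km): ΔT = -9.8 × 0.9 = -8.82°C → T = 2.48°C
  1600 → 2700 m (saturated, 5.2°C/km): ΔT = -5.2 × 1.1 = -5.72°C → T = -3.24°C
Environment:
  700 → 2200 m (environment, lower layer, 6.2°C/km): ΔT = -6.2 × 1.5 = -9.3°C → T = 2°C
  2200 → 2700 m (environment, upper layer, 8.5°C/km): ΔT = -8.5 × 0.5 = -4.25°C → T = -2.25°C
T_parcel − T_env = -3.24 − (-2.25) = -0.99°C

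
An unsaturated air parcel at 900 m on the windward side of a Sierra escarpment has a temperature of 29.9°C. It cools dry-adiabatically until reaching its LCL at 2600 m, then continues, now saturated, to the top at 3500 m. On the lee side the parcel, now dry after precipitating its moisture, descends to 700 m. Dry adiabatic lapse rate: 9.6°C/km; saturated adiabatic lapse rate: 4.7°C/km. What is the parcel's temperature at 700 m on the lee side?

36.23°C

900–2600 m, dry: Δz = 1.7 km ⇒ ΔT = -16.32°C; T = 13.58°C
2600–3500 m, saturated: Δz = 0.9 km ⇒ ΔT = -4.23°C; T = 9.35°C
3500–700 m, dry descent: Δz = 2.8 km ⇒ ΔT = +26.88°C; T = 36.23°C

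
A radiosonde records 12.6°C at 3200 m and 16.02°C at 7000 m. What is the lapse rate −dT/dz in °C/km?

-0.9°C/km

Γ = −ΔT/Δz = (12.6 − 16.02) / (7000 − 3200) m
  = -3.42°C / 3.8 km = -0.9°C/km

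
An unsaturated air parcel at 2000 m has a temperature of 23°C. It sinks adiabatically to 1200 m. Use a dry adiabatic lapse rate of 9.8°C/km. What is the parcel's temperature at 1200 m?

2000 → 1200 m (dry adiabatic, 9.8°C/km): ΔT = +9.8 × 0.8 = +7.84°C → T = 30.84°C

30.84°C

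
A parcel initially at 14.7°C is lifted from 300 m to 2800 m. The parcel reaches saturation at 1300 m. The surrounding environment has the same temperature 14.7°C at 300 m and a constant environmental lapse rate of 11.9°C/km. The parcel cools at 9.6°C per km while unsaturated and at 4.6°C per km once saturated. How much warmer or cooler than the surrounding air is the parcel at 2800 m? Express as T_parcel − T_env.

+13.25°C (parcel warmer than environment)

Parcel:
  300–1300 m, dry: Δz = 1 km ⇒ ΔT = -9.6°C; T = 5.1°C
  1300–2800 m, saturated: Δz = 1.5 km ⇒ ΔT = -6.9°C; T = -1.8°C
Environment:
  300–2800 m, environment: Δz = 2.5 km ⇒ ΔT = -29.75°C; T = -15.05°C
T_parcel − T_env = -1.8 − (-15.05) = +13.25°C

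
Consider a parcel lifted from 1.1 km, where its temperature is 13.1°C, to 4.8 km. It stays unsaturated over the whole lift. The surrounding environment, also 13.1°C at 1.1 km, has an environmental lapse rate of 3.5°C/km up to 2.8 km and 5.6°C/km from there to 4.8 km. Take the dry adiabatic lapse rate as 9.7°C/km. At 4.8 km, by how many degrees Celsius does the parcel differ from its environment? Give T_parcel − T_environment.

Parcel:
  1100 → 4800 m (dry, 9.7°C/km): ΔT = -9.7 × 3.7 = -35.89°C → T = -22.79°C
Environment:
  1100 → 2800 m (environment, lower layer, 3.5°C/km): ΔT = -3.5 × 1.7 = -5.95°C → T = 7.15°C
  2800 → 4800 m (environment, upper layer, 5.6°C/km): ΔT = -5.6 × 2 = -11.2°C → T = -4.05°C
T_parcel − T_env = -22.79 − (-4.05) = -18.74°C

-18.74°C (parcel cooler than environment)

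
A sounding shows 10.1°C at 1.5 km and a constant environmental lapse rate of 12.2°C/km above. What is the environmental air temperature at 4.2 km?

1500 → 4200 m (environmental, 12.2°C/km): ΔT = -12.2 × 2.7 = -32.94°C → T = -22.84°C

-22.84°C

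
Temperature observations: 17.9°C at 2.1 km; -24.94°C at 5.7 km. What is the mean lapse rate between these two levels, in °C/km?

11.9°C/km

Γ = −ΔT/Δz = (17.9 − (-24.94)) / (5700 − 2100) m
  = 42.84°C / 3.6 km = 11.9°C/km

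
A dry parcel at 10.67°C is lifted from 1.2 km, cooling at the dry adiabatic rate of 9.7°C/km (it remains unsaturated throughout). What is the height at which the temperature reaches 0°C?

Height above start = (10.67 − 0) / 9.7 = 1.1 km
Altitude = 1200 m + 1100 m = 2300 m

2.3 km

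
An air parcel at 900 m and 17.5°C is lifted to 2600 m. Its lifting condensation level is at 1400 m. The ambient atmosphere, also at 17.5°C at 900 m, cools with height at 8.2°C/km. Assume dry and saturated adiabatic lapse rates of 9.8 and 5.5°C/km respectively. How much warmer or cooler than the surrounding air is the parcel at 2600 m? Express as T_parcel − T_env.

+2.44°C (parcel warmer than environment)

Parcel:
  900 → 1400 m (dry, 9.8°C/km): ΔT = -9.8 × 0.5 = -4.9°C → T = 12.6°C
  1400 → 2600 m (saturated, 5.5°C/km): ΔT = -5.5 × 1.2 = -6.6°C → T = 6°C
Environment:
  900 → 2600 m (environment, 8.2°C/km): ΔT = -8.2 × 1.7 = -13.94°C → T = 3.56°C
T_parcel − T_env = 6 − 3.56 = +2.44°C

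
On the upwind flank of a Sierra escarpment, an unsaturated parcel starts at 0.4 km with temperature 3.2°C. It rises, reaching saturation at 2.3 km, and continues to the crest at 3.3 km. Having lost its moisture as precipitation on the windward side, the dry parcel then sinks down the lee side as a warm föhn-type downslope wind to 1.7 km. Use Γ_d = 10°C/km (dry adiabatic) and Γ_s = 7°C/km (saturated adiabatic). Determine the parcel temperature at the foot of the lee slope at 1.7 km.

Dry to 2300 m: -10 × 1.9 km = -19°C, so T = -15.8°C.
Saturated to 3300 m: -7 × 1 km = -7°C, so T = -22.8°C.
Dry descent to 1700 m: +10 × 1.6 km = +16°C, so T = -6.8°C.

-6.8°C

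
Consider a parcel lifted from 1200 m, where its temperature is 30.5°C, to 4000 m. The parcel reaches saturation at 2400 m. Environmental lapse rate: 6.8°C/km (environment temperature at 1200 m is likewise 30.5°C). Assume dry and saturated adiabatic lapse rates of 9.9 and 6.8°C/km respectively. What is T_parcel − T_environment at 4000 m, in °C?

-3.72°C (parcel cooler than environment)

Parcel:
  1200 → 2400 m (dry, 9.9°C/km): ΔT = -9.9 × 1.2 = -11.88°C → T = 18.62°C
  2400 → 4000 m (saturated, 6.8°C/km): ΔT = -6.8 × 1.6 = -10.88°C → T = 7.74°C
Environment:
  1200 → 4000 m (environment, 6.8°C/km): ΔT = -6.8 × 2.8 = -19.04°C → T = 11.46°C
T_parcel − T_env = 7.74 − 11.46 = -3.72°C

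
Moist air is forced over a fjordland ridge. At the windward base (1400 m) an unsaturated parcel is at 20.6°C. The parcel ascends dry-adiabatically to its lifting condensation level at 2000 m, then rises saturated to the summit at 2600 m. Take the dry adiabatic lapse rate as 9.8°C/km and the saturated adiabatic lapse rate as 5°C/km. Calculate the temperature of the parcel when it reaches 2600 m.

11.72°C

Dry to 2000 m: -9.8 × 0.6 km = -5.88°C, so T = 14.72°C.
Saturated to 2600 m: -5 × 0.6 km = -3°C, so T = 11.72°C.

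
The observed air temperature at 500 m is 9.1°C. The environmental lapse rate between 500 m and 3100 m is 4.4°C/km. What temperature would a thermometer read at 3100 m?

500 → 3100 m (environmental, 4.4°C/km): ΔT = -4.4 × 2.6 = -11.44°C → T = -2.34°C

-2.34°C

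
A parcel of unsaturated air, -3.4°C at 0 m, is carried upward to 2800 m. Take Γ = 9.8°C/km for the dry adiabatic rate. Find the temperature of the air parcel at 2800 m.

0 → 2800 m (dry adiabatic, 9.8°C/km): ΔT = -9.8 × 2.8 = -27.44°C → T = -30.84°C

-30.84°C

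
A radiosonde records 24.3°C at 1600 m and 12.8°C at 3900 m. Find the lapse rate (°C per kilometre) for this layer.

5°C/km

Γ = −ΔT/Δz = (24.3 − 12.8) / (3900 − 1600) m
  = 11.5°C / 2.3 km = 5°C/km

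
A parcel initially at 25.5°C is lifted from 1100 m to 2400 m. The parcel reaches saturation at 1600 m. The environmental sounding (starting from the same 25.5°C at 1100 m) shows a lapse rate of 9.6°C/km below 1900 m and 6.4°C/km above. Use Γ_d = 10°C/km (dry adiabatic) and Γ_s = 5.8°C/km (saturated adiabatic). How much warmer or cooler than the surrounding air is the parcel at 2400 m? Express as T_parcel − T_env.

+1.24°C (parcel warmer than environment)

Parcel:
  From 1100 m to 1600 m (dry): cools by 10 × 0.5 = 5°C, giving 20.5°C.
  From 1600 m to 2400 m (saturated): cools by 5.8 × 0.8 = 4.64°C, giving 15.86°C.
Environment:
  From 1100 m to 1900 m (environment, lower layer): cools by 9.6 × 0.8 = 7.68°C, giving 17.82°C.
  From 1900 m to 2400 m (environment, upper layer): cools by 6.4 × 0.5 = 3.2°C, giving 14.62°C.
T_parcel − T_env = 15.86 − 14.62 = +1.24°C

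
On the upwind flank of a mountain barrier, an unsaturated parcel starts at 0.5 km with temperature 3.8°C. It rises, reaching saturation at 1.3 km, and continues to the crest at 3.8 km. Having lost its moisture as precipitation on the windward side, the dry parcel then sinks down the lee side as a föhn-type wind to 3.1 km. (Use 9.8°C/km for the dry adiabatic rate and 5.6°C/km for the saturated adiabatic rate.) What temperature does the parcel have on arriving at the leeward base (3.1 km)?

From 500 m to 1300 m (dry): cools by 9.8 × 0.8 = 7.84°C, giving -4.04°C.
From 1300 m to 3800 m (saturated): cools by 5.6 × 2.5 = 14°C, giving -18.04°C.
From 3800 m to 3100 m (dry descent): warms by 9.8 × 0.7 = 6.86°C, giving -11.18°C.

-11.18°C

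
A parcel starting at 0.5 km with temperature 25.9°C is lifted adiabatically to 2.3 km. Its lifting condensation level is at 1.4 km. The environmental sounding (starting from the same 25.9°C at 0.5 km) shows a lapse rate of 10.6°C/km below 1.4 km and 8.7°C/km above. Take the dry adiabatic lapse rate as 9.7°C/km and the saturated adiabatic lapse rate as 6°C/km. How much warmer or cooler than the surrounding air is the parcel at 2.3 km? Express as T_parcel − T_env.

+3.24°C (parcel warmer than environment)

Parcel:
  Dry to 1400 m: -9.7 × 0.9 km = -8.73°C, so T = 17.17°C.
  Saturated to 2300 m: -6 × 0.9 km = -5.4°C, so T = 11.77°C.
Environment:
  Environment, lower layer to 1400 m: -10.6 × 0.9 km = -9.54°C, so T = 16.36°C.
  Environment, upper layer to 2300 m: -8.7 × 0.9 km = -7.83°C, so T = 8.53°C.
T_parcel − T_env = 11.77 − 8.53 = +3.24°C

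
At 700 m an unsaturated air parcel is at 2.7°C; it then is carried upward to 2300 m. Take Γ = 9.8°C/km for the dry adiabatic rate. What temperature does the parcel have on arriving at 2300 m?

-12.98°C

700 → 2300 m (dry adiabatic, 9.8°C/km): ΔT = -9.8 × 1.6 = -15.68°C → T = -12.98°C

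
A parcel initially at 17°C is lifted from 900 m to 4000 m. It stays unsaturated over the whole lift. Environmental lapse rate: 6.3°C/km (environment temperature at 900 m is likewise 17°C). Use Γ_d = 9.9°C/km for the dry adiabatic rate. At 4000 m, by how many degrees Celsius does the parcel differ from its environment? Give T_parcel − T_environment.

Parcel:
  900–4000 m, dry: Δz = 3.1 km ⇒ ΔT = -30.69°C; T = -13.69°C
Environment:
  900–4000 m, environment: Δz = 3.1 km ⇒ ΔT = -19.53°C; T = -2.53°C
T_parcel − T_env = -13.69 − (-2.53) = -11.16°C

-11.16°C (parcel cooler than environment)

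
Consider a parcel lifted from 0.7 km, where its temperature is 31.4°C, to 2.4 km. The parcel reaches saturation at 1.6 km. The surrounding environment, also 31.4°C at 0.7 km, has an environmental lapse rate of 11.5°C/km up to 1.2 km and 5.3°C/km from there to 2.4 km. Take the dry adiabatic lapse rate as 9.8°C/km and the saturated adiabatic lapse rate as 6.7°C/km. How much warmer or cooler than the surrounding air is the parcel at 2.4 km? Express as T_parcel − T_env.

Parcel:
  700 → 1600 m (dry, 9.8°C/km): ΔT = -9.8 × 0.9 = -8.82°C → T = 22.58°C
  1600 → 2400 m (saturated, 6.7°C/km): ΔT = -6.7 × 0.8 = -5.36°C → T = 17.22°C
Environment:
  700 → 1200 m (environment, lower layer, 11.5°C/km): ΔT = -11.5 × 0.5 = -5.75°C → T = 25.65°C
  1200 → 2400 m (environment, upper layer, 5.3°C/km): ΔT = -5.3 × 1.2 = -6.36°C → T = 19.29°C
T_parcel − T_env = 17.22 − 19.29 = -2.07°C

-2.07°C (parcel cooler than environment)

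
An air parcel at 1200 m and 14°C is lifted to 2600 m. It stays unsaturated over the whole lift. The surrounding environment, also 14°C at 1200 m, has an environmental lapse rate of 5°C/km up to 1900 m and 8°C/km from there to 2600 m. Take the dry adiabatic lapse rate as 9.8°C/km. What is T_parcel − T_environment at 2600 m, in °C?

Parcel:
  1200 → 2600 m (dry, 9.8°C/km): ΔT = -9.8 × 1.4 = -13.72°C → T = 0.28°C
Environment:
  1200 → 1900 m (environment, lower layer, 5°C/km): ΔT = -5 × 0.7 = -3.5°C → T = 10.5°C
  1900 → 2600 m (environment, upper layer, 8°C/km): ΔT = -8 × 0.7 = -5.6°C → T = 4.9°C
T_parcel − T_env = 0.28 − 4.9 = -4.62°C

-4.62°C (parcel cooler than environment)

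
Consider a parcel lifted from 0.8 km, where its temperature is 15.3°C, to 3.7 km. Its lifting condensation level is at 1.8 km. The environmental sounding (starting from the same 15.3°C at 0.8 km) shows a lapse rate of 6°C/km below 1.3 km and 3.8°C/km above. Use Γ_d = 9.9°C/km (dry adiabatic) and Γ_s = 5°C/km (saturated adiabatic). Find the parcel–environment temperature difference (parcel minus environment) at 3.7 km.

Parcel:
  800–1800 m, dry: Δz = 1 km ⇒ ΔT = -9.9°C; T = 5.4°C
  1800–3700 m, saturated: Δz = 1.9 km ⇒ ΔT = -9.5°C; T = -4.1°C
Environment:
  800–1300 m, environment, lower layer: Δz = 0.5 km ⇒ ΔT = -3°C; T = 12.3°C
  1300–3700 m, environment, upper layer: Δz = 2.4 km ⇒ ΔT = -9.12°C; T = 3.18°C
T_parcel − T_env = -4.1 − 3.18 = -7.28°C

-7.28°C (parcel cooler than environment)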